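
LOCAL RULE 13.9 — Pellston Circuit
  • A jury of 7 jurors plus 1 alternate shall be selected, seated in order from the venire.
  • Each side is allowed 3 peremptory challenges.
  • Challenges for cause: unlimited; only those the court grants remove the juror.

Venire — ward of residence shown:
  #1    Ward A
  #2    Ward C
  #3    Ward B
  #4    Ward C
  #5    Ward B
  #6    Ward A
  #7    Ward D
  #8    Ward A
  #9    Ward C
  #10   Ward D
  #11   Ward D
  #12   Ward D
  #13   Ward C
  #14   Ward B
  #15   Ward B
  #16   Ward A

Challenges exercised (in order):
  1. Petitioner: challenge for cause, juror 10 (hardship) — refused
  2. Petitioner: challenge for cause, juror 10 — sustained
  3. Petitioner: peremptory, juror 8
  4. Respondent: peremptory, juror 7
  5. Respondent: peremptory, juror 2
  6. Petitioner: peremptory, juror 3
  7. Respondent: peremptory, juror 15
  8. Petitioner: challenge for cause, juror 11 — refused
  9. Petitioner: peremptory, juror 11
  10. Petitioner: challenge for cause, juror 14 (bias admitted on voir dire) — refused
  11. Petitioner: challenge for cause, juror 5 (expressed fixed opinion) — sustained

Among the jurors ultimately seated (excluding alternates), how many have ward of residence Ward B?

1

Removed: #2, #3, #5, #7, #8, #10, #11, #15.
Seated jurors 1–7: #1, #4, #6, #9, #12, #13, #14 (alternates #16 not counted).
Of those, in Ward B: #14 → 1.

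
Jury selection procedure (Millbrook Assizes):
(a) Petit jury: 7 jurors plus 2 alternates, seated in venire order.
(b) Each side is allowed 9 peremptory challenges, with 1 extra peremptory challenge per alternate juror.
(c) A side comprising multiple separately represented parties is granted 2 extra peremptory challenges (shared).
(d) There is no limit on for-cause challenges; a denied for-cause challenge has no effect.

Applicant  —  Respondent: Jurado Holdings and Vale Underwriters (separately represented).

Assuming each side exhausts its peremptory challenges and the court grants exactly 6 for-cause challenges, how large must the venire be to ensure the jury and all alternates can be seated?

39

Seats to fill: 7 + 2 alternates = 9.
Peremptories — Applicant: 9 + 1×2 = 11; Respondent: 9 + 1×2 + 2 = 13; total 24.
For-cause removals: 6.
Minimum venire: 9 + 24 + 6 = 39.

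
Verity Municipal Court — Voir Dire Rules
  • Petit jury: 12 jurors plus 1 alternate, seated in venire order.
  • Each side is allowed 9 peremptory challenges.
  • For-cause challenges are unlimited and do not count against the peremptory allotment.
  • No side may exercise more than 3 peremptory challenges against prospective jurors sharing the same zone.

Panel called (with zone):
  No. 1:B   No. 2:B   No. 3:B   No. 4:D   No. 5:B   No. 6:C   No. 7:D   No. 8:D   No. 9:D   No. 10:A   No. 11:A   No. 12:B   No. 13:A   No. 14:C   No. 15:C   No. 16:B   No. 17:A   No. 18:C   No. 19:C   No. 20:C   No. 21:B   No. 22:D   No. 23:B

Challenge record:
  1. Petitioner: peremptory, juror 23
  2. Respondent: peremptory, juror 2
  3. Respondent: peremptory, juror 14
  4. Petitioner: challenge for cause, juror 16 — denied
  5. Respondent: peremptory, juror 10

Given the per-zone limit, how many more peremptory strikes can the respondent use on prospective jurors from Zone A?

Respondent peremptories so far: #2, #14, #10 — 3 of 9 used, 6 left overall.
Against Zone A: #10 — 1 used; per-zone cap 3 leaves 2.
Binding limit: min(6, 2) = 2.

2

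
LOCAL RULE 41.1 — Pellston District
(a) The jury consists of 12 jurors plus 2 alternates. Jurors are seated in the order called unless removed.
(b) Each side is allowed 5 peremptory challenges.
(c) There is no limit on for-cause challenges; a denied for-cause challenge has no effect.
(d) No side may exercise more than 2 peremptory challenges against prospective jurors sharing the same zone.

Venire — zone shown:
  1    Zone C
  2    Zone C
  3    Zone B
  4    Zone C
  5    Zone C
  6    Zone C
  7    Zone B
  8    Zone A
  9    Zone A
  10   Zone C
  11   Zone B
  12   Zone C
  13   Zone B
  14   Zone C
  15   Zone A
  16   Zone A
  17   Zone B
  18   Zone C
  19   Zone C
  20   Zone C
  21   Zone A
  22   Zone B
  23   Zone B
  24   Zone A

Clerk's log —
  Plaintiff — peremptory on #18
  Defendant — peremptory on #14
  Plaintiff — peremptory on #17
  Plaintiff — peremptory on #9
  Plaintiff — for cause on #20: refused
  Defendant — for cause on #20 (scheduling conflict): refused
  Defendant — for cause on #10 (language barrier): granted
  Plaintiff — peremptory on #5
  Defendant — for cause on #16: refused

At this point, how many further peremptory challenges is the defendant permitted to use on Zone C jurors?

Defendant peremptories so far: #14 — 1 of 5 used, 4 left overall.
Against Zone C: #14 — 1 used; per-zone cap 2 leaves 1.
Binding limit: min(4, 1) = 1.

1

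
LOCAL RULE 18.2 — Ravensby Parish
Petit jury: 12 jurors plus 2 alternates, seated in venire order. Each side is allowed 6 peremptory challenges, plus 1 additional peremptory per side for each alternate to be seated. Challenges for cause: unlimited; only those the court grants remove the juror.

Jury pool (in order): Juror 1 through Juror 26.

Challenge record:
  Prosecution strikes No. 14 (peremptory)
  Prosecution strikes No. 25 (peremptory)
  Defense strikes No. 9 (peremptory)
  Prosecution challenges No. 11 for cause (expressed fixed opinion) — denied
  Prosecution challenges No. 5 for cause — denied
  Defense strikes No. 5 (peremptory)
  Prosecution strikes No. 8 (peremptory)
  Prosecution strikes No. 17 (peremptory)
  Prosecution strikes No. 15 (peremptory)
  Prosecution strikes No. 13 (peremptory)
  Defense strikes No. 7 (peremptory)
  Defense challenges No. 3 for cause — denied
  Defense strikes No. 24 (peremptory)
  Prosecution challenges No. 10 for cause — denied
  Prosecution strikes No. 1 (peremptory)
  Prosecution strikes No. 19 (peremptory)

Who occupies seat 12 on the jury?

Removed: #1, #5, #7, #8, #9, #13, #14, #15, #17, #19, #24, #25. (#3, #10, #11 stay — for-cause denied.)
Filling seats in venire order through position 12: #2, #3, #4, #6, #10, #11, #12, #16, #18, #20, #21, #22.
So seat 12 is #22.

22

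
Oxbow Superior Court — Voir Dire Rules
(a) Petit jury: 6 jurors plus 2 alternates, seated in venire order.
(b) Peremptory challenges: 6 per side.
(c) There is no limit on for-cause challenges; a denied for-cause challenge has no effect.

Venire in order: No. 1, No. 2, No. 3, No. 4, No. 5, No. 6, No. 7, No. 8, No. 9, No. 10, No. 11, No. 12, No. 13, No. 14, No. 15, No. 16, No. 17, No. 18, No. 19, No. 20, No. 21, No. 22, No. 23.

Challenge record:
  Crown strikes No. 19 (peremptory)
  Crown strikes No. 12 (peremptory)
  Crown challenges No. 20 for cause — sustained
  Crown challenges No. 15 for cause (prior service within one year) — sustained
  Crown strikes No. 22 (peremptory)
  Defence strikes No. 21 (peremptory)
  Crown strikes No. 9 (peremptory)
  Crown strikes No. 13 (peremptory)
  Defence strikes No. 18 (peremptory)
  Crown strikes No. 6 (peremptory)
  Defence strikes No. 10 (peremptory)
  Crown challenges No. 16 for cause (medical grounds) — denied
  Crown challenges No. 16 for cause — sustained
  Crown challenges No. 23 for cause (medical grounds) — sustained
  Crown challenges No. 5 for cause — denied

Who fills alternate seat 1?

8

Removed: #6, #9, #10, #12, #13, #15, #16, #18, #19, #20, #21, #22, #23. (#5 stays — for-cause denied.)
Seating in order: seats 1–6 → #1, #2, #3, #4, #5, #7; alternates → #8, #11.
So alternate 1 is #8.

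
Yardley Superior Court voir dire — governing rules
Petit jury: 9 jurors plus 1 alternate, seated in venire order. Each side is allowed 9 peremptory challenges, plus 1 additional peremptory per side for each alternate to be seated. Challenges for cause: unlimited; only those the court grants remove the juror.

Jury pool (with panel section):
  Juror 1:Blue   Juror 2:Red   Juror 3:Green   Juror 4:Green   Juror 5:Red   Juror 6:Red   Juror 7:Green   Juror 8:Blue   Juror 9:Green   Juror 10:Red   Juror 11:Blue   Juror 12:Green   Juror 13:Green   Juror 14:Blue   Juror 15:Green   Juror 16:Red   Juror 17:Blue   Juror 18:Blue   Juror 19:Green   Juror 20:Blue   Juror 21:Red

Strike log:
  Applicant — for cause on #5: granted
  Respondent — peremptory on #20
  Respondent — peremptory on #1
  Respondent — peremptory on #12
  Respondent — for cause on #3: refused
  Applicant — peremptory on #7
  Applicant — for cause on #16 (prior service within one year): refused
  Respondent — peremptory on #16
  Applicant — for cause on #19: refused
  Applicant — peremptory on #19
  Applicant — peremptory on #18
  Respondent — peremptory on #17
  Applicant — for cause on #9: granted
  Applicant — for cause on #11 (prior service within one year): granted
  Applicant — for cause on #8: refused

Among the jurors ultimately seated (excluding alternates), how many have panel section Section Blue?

Removed: #1, #5, #7, #9, #11, #12, #16, #17, #18, #19, #20.
Seated jurors 1–9: #2, #3, #4, #6, #8, #10, #13, #14, #15 (alternates #21 not counted).
Of those, in Section Blue: #8, #14 → 2.

2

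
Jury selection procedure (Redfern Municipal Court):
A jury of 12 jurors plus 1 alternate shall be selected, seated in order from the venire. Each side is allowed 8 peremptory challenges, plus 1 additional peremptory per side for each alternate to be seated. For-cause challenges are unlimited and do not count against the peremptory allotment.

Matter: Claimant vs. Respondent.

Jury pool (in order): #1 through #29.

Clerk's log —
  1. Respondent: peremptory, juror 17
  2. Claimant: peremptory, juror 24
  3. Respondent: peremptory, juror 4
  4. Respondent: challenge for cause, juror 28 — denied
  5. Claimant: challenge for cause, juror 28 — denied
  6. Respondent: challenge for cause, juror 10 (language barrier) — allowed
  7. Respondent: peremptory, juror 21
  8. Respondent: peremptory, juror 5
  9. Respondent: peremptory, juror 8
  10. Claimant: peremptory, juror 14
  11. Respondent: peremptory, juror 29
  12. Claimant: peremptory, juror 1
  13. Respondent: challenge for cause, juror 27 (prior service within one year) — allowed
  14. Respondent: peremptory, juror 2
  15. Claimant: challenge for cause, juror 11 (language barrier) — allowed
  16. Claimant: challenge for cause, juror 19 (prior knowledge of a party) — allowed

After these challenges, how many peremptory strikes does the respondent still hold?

2

Respondent allotment: 8 base + 1 × 1 alternate = 9.
Respondent peremptories used: #17, #4, #21, #5, #8, #29, #2 — 7 (for-cause on #28, #10, #27 don't count).
Remaining: 9 − 7 = 2.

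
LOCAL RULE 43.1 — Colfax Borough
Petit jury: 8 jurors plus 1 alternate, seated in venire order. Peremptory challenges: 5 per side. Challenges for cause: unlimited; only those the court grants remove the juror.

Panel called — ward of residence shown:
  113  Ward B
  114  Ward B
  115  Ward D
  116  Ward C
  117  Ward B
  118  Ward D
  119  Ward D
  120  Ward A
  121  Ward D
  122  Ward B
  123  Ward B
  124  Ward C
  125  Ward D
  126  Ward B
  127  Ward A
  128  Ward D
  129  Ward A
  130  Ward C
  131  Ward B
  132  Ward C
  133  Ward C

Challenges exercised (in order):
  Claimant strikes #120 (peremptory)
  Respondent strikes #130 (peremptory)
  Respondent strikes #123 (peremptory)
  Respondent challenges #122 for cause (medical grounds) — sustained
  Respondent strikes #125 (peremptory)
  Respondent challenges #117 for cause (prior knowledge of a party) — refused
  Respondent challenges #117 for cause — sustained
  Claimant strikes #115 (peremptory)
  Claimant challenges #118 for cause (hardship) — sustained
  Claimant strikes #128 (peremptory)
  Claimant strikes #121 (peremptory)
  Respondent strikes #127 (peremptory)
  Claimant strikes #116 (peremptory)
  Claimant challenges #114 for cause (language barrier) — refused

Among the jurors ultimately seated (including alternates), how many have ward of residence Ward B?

Removed: #115, #116, #117, #118, #120, #121, #122, #123, #125, #127, #128, #130.
Seated (9 incl. alternates): #113, #114, #119, #124, #126, #129, #131, #132, #133.
Of those, in Ward B: #113, #114, #126, #131 → 4.

4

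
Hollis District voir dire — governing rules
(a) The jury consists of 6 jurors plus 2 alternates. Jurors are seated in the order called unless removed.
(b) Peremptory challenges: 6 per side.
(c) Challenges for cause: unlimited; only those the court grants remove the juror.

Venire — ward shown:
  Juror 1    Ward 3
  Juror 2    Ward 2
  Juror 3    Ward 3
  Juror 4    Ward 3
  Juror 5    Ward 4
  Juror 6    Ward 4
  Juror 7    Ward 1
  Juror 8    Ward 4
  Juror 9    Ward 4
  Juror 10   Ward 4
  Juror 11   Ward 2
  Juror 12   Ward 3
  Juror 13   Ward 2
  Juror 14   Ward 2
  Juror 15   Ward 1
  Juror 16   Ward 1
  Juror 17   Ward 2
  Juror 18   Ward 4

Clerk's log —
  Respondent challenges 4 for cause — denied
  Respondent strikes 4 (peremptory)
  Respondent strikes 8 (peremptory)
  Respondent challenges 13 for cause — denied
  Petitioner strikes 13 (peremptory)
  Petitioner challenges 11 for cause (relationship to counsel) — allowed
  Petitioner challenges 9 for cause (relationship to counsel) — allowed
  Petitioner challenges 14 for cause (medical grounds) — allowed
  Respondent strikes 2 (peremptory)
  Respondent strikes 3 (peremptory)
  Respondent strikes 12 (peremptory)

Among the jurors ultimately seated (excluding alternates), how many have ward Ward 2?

0

Removed: #2, #3, #4, #8, #9, #11, #12, #13, #14.
Seated jurors 1–6: #1, #5, #6, #7, #10, #15 (alternates #16, #17 not counted).
None of those are in Ward 2 → 0.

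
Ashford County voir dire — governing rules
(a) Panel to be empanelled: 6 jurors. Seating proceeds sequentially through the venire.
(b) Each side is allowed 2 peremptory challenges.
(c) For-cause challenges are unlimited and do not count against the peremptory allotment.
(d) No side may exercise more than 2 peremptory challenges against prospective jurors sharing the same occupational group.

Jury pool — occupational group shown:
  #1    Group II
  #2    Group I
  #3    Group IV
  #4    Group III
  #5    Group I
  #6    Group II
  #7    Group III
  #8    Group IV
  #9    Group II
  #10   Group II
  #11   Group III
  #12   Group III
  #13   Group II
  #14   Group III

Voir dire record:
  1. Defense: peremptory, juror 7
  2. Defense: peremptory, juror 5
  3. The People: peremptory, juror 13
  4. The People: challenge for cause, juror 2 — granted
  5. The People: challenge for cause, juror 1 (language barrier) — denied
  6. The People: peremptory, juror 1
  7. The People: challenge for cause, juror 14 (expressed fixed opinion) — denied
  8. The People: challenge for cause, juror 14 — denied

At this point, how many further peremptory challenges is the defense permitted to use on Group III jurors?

Defense peremptories so far: #7, #5 — 2 of 2 used, 0 left overall.
Against Group III: #7 — 1 used; per-group cap 2 leaves 1.
Binding limit: min(0, 1) = 0.

0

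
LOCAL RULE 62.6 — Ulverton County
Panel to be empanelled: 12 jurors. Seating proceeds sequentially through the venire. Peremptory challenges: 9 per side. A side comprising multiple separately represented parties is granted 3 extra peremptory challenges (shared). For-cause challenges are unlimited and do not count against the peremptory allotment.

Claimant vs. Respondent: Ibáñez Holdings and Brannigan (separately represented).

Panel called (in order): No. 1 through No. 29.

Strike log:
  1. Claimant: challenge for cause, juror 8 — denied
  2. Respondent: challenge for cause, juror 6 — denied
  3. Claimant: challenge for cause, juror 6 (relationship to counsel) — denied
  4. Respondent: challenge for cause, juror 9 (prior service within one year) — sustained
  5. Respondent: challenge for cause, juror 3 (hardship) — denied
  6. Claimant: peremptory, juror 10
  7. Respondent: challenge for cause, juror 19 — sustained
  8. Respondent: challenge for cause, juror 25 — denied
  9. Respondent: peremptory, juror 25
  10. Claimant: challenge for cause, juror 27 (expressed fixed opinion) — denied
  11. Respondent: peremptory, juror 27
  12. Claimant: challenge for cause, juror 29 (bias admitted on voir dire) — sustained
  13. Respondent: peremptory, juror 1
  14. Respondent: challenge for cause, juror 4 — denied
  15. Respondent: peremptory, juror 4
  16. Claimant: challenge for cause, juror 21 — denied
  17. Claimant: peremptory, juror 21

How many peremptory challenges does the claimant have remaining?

7

Claimant allotment: 9.
Claimant peremptories used: #10, #21 — 2 (for-cause on #8, #6, #27, #29, #21 don't count).
Remaining: 9 − 2 = 7.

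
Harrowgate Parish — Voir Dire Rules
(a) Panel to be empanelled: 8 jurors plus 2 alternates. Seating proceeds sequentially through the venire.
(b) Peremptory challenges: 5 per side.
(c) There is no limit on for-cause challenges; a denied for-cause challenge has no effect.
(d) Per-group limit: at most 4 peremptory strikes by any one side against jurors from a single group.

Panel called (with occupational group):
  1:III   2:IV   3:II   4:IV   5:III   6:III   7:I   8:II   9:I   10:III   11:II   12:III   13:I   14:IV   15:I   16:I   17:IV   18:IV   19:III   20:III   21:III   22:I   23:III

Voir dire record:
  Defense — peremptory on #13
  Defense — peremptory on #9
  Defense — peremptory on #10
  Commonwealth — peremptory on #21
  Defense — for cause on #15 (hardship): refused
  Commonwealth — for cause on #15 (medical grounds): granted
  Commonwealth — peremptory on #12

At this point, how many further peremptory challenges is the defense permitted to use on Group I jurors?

2

Defense peremptories so far: #13, #9, #10 — 3 of 5 used, 2 left overall.
Against Group I: #13, #9 — 2 used; per-group cap 4 leaves 2.
Binding limit: min(2, 2) = 2.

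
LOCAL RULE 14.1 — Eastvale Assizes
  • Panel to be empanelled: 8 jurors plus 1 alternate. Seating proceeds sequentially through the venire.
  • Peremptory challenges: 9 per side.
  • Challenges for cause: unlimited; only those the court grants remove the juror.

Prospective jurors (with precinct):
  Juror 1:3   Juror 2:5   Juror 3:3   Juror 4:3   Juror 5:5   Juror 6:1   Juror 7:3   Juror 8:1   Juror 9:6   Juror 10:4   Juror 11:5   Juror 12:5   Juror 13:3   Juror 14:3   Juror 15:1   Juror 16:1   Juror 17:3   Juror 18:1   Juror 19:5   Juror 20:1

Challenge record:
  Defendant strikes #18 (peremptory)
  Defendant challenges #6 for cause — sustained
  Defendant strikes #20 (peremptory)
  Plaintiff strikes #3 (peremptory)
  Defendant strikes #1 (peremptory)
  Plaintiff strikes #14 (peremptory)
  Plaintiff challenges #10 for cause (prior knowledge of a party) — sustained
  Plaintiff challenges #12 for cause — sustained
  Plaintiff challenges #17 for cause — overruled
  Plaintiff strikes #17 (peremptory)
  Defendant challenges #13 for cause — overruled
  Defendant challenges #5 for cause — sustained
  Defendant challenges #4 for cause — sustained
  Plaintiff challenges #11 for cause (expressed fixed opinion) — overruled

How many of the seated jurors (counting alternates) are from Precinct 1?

3

Removed: #1, #3, #4, #5, #6, #10, #12, #14, #17, #18, #20.
Seated (9 incl. alternates): #2, #7, #8, #9, #11, #13, #15, #16, #19.
Of those, in Precinct 1: #8, #15, #16 → 3.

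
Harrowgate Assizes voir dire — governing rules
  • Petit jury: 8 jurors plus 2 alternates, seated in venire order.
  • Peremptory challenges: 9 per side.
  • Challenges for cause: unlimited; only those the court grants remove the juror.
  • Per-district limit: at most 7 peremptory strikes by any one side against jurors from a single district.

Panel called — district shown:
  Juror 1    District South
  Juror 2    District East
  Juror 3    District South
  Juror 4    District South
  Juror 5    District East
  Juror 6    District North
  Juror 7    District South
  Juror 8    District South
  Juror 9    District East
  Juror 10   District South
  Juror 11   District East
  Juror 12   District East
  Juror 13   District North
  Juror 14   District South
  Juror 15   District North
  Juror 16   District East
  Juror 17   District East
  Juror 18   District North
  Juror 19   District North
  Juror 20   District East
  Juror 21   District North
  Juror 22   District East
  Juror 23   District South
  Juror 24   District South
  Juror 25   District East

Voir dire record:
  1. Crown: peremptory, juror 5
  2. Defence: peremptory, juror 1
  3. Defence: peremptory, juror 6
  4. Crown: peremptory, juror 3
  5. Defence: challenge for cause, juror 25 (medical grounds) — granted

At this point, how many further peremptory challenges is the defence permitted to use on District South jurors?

6

Defence peremptories so far: #1, #6 — 2 of 9 used, 7 left overall.
Against District South: #1 — 1 used; per-district cap 7 leaves 6.
Binding limit: min(7, 6) = 6.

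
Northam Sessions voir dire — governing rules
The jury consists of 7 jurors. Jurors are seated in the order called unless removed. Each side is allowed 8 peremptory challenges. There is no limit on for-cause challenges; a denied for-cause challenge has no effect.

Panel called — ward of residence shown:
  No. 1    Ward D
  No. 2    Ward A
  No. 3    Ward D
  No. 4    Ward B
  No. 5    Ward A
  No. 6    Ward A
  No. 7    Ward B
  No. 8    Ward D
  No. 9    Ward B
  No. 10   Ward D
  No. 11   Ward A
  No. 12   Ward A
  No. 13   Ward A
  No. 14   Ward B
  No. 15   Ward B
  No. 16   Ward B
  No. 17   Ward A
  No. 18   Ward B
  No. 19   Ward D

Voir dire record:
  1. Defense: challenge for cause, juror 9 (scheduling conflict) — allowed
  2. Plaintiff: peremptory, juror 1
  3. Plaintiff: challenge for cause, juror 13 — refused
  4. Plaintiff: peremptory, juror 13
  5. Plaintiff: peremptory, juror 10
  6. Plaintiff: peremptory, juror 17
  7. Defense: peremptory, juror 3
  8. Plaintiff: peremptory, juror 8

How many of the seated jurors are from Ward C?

Removed: #1, #3, #8, #9, #10, #13, #17.
Seated jurors 1–7: #2, #4, #5, #6, #7, #11, #12.
None of those are in Ward C → 0.

0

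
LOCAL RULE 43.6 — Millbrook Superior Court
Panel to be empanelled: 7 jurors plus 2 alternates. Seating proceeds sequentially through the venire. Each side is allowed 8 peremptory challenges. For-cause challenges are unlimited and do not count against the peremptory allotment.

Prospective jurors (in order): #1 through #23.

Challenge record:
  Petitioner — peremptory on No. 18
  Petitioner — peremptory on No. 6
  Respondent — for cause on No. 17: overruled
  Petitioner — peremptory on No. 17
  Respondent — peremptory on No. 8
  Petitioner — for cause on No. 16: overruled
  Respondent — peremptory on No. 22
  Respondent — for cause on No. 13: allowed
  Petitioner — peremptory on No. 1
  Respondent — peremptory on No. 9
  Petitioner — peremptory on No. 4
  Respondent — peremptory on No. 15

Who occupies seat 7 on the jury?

Removed: #1, #4, #6, #8, #9, #13, #15, #17, #18, #22. (#16 stays — for-cause denied.)
Filling seats in venire order through position 7: #2, #3, #5, #7, #10, #11, #12.
So seat 7 is #12.

12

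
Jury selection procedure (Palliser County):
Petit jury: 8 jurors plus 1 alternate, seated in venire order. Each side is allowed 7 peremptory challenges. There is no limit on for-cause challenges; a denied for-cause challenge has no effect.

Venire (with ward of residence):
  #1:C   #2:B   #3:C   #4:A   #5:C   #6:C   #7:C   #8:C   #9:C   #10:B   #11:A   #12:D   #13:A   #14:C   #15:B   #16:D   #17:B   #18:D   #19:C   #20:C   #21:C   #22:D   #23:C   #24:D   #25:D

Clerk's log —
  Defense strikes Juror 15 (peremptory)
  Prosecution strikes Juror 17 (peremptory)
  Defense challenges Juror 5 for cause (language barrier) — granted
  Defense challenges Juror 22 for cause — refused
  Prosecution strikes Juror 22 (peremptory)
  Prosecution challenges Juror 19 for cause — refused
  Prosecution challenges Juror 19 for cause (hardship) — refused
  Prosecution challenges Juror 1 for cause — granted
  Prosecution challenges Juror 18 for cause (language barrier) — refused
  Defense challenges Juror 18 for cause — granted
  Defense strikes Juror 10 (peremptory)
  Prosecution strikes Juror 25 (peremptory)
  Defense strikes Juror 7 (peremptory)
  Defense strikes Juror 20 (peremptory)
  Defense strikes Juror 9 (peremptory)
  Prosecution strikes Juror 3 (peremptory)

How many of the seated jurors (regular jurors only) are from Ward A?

3

Removed: #1, #3, #5, #7, #9, #10, #15, #17, #18, #20, #22, #25.
Seated jurors 1–8: #2, #4, #6, #8, #11, #12, #13, #14 (alternates #16 not counted).
Of those, in Ward A: #4, #11, #13 → 3.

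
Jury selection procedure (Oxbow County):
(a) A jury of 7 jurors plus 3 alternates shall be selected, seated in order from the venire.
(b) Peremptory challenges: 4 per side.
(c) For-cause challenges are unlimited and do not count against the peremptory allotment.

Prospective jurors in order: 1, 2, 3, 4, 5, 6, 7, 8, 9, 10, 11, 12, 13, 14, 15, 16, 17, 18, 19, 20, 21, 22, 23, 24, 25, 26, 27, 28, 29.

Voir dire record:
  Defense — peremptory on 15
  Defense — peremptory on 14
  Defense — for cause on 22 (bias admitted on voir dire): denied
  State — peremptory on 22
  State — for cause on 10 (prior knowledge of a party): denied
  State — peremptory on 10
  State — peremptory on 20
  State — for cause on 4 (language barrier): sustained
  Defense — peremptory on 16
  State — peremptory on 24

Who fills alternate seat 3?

12

Removed: #4, #10, #14, #15, #16, #20, #22, #24.
Seating in order: seats 1–7 → #1, #2, #3, #5, #6, #7, #8; alternates → #9, #11, #12.
So alternate 3 is #12.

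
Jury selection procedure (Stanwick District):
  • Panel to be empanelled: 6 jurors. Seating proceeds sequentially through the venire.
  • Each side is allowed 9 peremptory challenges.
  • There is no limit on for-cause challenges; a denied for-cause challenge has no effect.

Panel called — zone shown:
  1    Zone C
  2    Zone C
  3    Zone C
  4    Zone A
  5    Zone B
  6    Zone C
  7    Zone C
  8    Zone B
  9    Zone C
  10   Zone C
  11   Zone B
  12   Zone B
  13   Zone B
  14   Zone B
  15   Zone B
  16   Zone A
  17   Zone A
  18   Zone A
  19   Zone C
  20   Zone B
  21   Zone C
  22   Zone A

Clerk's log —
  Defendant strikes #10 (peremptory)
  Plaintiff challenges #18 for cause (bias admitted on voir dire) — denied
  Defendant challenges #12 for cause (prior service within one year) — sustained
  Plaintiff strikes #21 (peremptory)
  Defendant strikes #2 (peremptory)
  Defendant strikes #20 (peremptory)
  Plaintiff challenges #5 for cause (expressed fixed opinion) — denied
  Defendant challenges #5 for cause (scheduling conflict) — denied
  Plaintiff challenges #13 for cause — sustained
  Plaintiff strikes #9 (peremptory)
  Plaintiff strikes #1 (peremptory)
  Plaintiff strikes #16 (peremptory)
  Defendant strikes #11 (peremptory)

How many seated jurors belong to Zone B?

2

Removed: #1, #2, #9, #10, #11, #12, #13, #16, #20, #21.
Seated jurors 1–6: #3, #4, #5, #6, #7, #8.
Of those, in Zone B: #5, #8 → 2.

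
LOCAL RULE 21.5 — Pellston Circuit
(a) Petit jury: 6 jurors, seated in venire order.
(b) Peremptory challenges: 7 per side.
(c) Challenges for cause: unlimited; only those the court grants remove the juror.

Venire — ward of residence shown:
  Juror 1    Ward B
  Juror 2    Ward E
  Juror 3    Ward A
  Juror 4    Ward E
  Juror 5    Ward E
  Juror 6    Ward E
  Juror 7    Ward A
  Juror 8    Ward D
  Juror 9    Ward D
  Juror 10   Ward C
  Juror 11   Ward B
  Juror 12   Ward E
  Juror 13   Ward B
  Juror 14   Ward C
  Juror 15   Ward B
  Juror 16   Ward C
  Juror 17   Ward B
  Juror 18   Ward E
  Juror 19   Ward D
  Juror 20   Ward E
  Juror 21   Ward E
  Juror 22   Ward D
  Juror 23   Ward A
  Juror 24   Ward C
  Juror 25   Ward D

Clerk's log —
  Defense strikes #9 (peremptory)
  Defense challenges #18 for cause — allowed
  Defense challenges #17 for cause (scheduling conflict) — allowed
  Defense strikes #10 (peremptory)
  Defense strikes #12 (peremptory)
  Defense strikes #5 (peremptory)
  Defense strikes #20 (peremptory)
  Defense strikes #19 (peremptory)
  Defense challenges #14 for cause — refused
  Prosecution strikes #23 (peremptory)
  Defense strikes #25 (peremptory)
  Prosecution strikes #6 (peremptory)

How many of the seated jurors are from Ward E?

Removed: #5, #6, #9, #10, #12, #17, #18, #19, #20, #23, #25.
Seated jurors 1–6: #1, #2, #3, #4, #7, #8.
Of those, in Ward E: #2, #4 → 2.

2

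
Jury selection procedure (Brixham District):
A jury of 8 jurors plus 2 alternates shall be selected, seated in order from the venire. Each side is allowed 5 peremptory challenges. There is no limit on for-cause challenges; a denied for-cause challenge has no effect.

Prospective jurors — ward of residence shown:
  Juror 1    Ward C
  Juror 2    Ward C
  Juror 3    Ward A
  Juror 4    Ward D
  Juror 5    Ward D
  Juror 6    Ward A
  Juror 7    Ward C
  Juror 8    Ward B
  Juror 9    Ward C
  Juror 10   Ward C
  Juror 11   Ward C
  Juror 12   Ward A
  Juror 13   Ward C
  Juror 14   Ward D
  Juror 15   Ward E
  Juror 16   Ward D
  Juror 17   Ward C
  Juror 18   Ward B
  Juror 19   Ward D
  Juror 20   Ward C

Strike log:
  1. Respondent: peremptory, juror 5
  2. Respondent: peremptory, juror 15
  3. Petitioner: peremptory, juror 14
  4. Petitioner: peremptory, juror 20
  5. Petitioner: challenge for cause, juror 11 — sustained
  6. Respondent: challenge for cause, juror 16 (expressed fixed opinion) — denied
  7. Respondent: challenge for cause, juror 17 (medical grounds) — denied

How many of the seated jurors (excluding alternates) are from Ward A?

2

Removed: #5, #11, #14, #15, #20.
Seated jurors 1–8: #1, #2, #3, #4, #6, #7, #8, #9 (alternates #10, #12 not counted).
Of those, in Ward A: #3, #6 → 2.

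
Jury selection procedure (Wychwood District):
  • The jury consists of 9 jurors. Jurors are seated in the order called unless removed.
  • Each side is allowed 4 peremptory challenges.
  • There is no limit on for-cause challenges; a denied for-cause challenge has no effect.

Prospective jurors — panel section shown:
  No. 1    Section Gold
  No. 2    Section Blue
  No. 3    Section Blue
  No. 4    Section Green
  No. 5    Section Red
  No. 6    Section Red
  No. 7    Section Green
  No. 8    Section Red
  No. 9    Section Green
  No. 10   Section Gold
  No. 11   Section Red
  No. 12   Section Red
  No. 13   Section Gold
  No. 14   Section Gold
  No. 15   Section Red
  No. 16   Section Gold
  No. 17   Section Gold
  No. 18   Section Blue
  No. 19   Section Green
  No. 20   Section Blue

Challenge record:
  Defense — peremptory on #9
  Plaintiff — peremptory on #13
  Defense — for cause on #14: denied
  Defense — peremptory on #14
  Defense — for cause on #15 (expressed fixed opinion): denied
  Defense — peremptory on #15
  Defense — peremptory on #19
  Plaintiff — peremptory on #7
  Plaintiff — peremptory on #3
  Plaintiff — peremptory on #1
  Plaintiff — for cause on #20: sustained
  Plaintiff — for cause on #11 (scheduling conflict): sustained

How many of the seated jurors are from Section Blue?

Removed: #1, #3, #7, #9, #11, #13, #14, #15, #19, #20.
Seated jurors 1–9: #2, #4, #5, #6, #8, #10, #12, #16, #17.
Of those, in Section Blue: #2 → 1.

1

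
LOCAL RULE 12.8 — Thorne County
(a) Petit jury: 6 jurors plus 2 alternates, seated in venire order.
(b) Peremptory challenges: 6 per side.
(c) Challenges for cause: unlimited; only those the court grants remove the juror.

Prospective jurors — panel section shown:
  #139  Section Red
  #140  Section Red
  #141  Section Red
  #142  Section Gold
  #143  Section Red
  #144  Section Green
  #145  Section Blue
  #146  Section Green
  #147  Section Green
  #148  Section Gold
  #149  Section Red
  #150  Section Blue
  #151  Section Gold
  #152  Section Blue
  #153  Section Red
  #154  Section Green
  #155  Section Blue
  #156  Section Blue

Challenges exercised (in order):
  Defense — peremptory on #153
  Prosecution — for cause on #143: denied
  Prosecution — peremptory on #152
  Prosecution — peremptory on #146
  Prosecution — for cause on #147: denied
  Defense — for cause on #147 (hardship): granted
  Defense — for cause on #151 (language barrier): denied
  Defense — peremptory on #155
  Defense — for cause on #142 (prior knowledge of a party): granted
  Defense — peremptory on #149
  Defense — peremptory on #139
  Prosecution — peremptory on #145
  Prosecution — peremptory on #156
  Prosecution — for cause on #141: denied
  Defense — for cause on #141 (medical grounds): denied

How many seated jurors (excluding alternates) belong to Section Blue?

Removed: #139, #142, #145, #146, #147, #149, #152, #153, #155, #156.
Seated jurors 1–6: #140, #141, #143, #144, #148, #150 (alternates #151, #154 not counted).
Of those, in Section Blue: #150 → 1.

1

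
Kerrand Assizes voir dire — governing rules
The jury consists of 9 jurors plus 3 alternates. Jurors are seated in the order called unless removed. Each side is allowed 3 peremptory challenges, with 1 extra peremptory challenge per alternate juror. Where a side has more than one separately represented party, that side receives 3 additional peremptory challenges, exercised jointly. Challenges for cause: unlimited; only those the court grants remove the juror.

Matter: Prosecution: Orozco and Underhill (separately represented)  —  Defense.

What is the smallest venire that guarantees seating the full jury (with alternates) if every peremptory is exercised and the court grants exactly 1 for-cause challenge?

Seats to fill: 9 + 3 alternates = 12.
Peremptories — Prosecution: 3 + 1×3 + 3 = 9; Defense: 3 + 1×3 = 6; total 15.
For-cause removals: 1.
Minimum venire: 12 + 15 + 1 = 28.

28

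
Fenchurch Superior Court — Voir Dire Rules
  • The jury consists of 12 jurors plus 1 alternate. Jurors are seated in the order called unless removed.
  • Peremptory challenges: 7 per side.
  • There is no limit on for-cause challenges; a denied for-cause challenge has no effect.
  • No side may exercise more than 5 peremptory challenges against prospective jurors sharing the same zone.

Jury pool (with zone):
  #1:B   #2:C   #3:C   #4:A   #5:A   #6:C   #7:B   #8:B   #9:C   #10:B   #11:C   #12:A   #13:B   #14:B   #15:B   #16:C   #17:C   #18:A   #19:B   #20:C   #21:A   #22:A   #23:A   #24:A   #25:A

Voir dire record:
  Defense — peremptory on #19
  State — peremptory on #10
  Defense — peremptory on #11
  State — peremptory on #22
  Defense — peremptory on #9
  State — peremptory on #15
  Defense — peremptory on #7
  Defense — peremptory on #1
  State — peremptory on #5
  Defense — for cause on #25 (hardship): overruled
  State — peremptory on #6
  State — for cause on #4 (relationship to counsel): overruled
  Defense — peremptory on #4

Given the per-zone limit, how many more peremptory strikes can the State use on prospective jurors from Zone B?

2

State peremptories so far: #10, #22, #15, #5, #6 — 5 of 7 used, 2 left overall.
Against Zone B: #10, #15 — 2 used; per-zone cap 5 leaves 3.
Binding limit: min(2, 3) = 2.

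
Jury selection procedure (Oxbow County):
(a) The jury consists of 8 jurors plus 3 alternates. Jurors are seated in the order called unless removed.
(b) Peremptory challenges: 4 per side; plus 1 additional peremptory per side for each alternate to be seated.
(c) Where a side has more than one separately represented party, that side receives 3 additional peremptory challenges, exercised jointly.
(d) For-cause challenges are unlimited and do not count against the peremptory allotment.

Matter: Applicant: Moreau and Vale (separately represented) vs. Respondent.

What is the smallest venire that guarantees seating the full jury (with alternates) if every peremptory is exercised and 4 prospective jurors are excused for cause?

32

Seats to fill: 8 + 3 alternates = 11.
Peremptories — Applicant: 4 + 1×3 + 3 = 10; Respondent: 4 + 1×3 = 7; total 17.
For-cause removals: 4.
Minimum venire: 11 + 17 + 4 = 32.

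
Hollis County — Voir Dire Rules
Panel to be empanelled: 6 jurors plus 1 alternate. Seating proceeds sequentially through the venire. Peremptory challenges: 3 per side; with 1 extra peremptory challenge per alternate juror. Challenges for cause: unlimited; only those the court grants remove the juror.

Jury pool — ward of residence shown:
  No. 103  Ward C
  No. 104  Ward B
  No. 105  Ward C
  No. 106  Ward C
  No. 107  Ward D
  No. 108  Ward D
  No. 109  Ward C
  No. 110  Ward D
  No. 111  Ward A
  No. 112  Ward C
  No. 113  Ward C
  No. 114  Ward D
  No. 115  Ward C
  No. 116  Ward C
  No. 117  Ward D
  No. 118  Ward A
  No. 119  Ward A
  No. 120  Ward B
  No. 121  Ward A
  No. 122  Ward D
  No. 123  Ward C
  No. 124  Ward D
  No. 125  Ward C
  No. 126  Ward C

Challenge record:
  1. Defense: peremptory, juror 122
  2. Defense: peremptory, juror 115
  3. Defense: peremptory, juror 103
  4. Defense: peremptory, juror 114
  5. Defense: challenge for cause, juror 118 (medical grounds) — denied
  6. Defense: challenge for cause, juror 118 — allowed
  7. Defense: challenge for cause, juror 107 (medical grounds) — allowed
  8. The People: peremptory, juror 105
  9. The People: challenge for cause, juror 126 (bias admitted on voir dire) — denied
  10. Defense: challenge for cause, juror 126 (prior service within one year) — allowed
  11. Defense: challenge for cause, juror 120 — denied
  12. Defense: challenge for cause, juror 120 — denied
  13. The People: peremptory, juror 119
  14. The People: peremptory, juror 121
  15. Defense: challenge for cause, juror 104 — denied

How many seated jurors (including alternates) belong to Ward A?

1

Removed: #103, #105, #107, #114, #115, #118, #119, #121, #122, #126.
Seated (7 incl. alternates): #104, #106, #108, #109, #110, #111, #112.
Of those, in Ward A: #111 → 1.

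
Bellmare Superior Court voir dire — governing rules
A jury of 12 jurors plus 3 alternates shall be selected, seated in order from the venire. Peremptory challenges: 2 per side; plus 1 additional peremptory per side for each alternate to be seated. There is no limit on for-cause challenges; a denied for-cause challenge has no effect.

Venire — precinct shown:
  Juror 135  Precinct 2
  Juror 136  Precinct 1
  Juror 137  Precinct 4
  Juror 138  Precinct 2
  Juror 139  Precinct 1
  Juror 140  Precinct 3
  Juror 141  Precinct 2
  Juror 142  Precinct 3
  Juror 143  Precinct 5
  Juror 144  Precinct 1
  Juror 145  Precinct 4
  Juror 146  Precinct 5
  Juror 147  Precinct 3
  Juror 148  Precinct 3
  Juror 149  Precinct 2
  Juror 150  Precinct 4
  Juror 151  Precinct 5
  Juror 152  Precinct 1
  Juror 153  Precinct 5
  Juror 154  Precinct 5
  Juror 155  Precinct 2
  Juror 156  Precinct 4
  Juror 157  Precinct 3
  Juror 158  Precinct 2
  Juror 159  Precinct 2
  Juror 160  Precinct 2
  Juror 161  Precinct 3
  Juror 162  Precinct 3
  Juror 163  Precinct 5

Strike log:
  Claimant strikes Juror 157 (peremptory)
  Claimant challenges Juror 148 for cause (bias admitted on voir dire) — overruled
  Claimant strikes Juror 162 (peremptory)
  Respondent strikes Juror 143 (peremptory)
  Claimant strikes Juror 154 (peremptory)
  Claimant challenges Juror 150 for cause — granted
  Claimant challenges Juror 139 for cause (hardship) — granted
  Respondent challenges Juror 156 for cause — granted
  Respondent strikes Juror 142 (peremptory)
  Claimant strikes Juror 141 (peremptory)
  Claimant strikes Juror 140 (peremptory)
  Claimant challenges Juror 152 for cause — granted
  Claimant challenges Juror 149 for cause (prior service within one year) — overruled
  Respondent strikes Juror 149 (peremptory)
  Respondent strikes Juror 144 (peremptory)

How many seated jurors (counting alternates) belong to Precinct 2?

Removed: #139, #140, #141, #142, #143, #144, #149, #150, #152, #154, #156, #157, #162.
Seated (15 incl. alternates): #135, #136, #137, #138, #145, #146, #147, #148, #151, #153, #155, #158, #159, #160, #161.
Of those, in Precinct 2: #135, #138, #155, #158, #159, #160 → 6.

6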